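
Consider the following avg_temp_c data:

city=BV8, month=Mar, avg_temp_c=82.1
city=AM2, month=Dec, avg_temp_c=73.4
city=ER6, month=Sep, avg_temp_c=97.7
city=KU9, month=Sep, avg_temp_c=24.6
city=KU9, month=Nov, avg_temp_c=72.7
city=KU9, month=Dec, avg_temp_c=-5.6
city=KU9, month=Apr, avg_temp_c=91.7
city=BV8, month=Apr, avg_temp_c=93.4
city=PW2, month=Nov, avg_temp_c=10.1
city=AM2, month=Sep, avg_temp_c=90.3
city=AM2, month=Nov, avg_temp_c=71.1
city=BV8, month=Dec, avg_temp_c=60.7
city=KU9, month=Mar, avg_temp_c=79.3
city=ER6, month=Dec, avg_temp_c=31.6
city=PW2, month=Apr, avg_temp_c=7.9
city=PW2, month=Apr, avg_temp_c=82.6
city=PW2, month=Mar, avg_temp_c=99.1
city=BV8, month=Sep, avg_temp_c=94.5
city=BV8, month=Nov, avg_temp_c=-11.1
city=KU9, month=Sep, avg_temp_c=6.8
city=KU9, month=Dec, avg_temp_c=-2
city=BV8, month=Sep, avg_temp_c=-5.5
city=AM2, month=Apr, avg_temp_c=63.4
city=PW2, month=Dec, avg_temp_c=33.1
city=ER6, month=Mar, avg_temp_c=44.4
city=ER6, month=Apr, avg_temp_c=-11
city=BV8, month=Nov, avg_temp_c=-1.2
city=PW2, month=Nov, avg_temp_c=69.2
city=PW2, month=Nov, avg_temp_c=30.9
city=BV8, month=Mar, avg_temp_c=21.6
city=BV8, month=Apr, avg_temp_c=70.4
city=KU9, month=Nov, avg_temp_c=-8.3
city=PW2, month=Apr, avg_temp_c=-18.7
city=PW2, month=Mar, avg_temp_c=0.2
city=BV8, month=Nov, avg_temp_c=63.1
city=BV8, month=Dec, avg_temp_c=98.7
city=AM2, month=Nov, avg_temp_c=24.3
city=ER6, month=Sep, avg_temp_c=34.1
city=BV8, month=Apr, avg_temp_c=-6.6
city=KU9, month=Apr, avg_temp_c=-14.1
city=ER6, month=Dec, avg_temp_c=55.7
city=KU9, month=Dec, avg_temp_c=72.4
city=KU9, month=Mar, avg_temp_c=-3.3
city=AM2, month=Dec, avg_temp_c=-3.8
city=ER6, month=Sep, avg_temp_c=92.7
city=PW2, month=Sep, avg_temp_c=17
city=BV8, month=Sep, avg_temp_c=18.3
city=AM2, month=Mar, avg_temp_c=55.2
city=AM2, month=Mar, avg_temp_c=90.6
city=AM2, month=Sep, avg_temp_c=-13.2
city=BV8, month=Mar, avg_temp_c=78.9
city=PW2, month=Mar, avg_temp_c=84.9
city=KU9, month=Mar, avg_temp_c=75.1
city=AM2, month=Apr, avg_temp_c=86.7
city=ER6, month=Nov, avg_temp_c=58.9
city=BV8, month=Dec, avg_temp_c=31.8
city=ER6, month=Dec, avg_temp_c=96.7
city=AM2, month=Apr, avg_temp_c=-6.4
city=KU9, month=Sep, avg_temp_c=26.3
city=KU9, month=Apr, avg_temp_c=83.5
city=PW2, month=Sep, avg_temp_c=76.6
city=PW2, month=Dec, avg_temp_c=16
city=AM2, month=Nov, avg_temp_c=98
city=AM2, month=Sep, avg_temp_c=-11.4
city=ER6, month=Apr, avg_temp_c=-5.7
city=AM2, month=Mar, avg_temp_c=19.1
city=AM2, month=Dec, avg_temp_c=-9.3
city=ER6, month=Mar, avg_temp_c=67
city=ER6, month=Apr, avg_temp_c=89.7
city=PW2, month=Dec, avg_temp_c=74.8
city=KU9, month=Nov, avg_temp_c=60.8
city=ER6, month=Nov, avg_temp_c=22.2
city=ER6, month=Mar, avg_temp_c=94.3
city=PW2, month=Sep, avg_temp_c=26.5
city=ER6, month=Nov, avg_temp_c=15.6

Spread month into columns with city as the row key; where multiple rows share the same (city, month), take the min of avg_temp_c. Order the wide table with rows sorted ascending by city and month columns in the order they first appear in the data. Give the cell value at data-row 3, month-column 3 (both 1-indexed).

With rows sorted ascending by city, row 3 is city=ER6. month columns in first-appearance order: Mar, Dec, Sep, Nov, Apr; column 3 is Sep.
Long rows with city=ER6, month=Sep: min(97.7, 34.1, 92.7) = 34.1.

34.1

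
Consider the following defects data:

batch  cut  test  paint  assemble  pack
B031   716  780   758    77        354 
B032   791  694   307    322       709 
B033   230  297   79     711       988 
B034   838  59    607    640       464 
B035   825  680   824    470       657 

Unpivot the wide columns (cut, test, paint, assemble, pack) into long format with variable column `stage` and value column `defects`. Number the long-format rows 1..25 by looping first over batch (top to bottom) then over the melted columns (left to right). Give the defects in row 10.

25 rows total (5 × 5). Row 10: index ⌊(10-1)/5⌋ = 1 into batch → B032; (10-1) mod 5 = 4 into the melted columns → pack.
So row 10 is (B032, pack, 709); defects = 709.

709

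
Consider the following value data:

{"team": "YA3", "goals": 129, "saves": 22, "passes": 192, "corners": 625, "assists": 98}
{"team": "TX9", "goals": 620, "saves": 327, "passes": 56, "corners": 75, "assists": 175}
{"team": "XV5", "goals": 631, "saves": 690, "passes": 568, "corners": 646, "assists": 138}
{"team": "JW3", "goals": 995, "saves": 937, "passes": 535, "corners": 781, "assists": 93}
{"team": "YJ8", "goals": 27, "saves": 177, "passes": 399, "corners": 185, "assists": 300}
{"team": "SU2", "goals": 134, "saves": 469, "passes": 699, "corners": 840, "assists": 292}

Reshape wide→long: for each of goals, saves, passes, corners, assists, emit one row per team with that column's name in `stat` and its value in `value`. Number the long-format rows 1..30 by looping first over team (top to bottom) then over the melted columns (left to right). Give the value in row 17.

937

30 rows total (6 × 5). Row 17: index ⌊(17-1)/5⌋ = 3 into team → JW3; (17-1) mod 5 = 1 into the melted columns → saves.
So row 17 is (JW3, saves, 937); value = 937.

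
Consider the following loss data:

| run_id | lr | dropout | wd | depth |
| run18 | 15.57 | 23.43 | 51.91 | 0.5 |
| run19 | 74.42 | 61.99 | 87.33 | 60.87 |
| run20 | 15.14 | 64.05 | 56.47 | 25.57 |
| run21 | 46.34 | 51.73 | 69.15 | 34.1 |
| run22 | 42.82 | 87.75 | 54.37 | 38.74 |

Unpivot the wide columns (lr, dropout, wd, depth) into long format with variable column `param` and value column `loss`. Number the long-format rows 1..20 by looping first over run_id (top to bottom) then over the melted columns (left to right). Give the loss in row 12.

25.57

20 rows total (5 × 4). Row 12: index ⌊(12-1)/4⌋ = 2 into run_id → run20; (12-1) mod 4 = 3 into the melted columns → depth.
So row 12 is (run20, depth, 25.57); loss = 25.57.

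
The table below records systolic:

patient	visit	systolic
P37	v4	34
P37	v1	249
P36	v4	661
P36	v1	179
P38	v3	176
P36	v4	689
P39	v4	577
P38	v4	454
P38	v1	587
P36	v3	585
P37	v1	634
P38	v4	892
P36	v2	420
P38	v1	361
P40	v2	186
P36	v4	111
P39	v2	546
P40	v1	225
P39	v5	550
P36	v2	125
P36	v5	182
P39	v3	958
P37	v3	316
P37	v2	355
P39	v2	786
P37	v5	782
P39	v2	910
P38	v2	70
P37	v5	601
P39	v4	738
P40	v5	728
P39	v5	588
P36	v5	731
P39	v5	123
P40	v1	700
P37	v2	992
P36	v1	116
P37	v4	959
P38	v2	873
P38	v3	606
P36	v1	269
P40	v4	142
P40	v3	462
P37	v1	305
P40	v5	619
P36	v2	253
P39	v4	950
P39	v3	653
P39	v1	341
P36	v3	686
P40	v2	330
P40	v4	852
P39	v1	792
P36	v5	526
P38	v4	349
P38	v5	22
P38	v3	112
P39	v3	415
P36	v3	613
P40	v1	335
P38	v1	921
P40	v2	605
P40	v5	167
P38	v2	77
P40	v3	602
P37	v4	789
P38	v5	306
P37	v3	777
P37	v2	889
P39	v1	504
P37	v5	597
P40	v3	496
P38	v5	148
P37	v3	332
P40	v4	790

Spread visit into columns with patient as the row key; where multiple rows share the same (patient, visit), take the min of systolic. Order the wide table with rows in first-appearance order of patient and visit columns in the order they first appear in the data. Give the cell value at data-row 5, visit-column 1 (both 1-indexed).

142

With rows in first-appearance order of patient, row 5 is patient=P40. visit columns in first-appearance order: v4, v1, v3, v2, v5; column 1 is v4.
Long rows with patient=P40, visit=v4: min(142, 852, 790) = 142.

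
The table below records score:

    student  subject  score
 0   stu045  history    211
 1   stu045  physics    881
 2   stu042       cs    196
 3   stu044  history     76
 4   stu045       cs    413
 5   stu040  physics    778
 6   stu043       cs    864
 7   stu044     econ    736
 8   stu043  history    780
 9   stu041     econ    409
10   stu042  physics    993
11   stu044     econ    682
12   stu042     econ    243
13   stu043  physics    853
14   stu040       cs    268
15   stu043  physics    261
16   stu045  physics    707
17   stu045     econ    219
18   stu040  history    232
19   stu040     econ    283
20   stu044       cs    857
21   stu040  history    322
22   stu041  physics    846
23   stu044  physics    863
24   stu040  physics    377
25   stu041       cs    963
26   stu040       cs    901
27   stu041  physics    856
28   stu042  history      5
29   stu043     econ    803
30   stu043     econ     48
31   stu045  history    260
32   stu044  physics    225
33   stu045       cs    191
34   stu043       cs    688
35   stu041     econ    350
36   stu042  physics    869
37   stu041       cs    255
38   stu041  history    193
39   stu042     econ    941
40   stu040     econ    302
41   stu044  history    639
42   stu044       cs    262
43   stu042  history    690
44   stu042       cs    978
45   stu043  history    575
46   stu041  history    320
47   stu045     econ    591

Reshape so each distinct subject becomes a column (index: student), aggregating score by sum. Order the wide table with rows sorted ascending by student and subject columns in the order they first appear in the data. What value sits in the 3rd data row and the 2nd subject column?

1862

With rows sorted ascending by student, row 3 is student=stu042. subject columns in first-appearance order: history, physics, cs, econ; column 2 is physics.
Long rows with student=stu042, subject=physics: 993 + 869 = 1862.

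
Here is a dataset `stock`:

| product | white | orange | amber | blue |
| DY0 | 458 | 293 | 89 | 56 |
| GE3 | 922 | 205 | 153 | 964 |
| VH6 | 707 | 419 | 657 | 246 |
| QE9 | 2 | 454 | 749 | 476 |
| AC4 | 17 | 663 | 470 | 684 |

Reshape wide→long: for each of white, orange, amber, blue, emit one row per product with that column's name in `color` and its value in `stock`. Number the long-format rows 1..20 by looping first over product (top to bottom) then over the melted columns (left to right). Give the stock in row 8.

964

20 rows total (5 × 4). Row 8: index ⌊(8-1)/4⌋ = 1 into product → GE3; (8-1) mod 4 = 3 into the melted columns → blue.
So row 8 is (GE3, blue, 964); stock = 964.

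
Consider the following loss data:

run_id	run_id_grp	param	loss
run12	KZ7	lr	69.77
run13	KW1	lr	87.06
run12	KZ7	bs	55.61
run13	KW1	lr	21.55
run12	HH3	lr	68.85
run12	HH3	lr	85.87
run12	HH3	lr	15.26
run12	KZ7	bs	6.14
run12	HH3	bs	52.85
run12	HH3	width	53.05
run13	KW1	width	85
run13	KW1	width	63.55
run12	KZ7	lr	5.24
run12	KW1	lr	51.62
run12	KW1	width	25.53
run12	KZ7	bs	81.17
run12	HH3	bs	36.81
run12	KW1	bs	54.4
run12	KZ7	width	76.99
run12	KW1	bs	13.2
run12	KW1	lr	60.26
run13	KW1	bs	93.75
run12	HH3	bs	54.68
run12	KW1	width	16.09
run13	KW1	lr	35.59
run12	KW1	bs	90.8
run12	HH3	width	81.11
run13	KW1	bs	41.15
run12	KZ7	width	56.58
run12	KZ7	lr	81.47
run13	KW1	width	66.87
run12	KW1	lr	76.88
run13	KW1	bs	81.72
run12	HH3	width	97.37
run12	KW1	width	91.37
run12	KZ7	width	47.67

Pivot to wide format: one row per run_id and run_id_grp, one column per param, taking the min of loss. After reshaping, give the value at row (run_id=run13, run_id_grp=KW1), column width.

63.55

Rows with run_id=run13, run_id_grp=KW1 and param=width: loss values are 85, 63.55, 66.87.
min(85, 63.55, 66.87) = 63.55.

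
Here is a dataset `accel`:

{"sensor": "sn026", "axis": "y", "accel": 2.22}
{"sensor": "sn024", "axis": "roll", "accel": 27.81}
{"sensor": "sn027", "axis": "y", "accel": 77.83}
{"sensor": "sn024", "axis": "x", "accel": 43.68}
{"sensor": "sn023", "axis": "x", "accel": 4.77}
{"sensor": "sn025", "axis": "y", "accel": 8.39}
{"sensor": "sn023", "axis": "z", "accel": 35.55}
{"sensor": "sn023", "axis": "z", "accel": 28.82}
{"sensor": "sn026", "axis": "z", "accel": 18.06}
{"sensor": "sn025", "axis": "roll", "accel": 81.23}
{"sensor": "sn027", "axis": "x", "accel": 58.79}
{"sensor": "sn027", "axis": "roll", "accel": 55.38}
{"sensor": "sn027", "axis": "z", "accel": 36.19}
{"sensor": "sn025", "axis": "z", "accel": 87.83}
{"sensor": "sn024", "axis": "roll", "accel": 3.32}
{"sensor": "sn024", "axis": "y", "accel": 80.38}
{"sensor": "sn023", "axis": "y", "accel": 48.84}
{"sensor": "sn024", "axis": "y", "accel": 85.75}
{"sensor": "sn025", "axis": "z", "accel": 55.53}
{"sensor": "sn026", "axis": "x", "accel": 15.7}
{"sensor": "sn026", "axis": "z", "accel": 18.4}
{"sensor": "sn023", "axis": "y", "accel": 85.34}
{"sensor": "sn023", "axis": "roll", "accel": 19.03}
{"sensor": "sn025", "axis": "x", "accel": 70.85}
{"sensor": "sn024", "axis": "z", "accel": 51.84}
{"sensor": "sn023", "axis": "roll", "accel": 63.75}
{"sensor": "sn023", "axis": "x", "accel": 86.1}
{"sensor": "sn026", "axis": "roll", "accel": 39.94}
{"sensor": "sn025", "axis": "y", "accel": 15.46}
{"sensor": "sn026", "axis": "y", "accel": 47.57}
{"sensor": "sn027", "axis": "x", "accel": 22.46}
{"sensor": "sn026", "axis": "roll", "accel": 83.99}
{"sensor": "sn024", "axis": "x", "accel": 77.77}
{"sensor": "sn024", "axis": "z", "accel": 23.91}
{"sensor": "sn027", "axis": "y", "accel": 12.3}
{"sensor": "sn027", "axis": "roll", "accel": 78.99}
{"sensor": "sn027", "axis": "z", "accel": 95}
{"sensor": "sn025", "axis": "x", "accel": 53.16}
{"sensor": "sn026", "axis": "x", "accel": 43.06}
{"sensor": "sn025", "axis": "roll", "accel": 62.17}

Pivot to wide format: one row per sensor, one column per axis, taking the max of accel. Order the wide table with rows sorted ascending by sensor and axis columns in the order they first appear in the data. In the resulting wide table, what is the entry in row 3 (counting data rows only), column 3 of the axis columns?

70.85

With rows sorted ascending by sensor, row 3 is sensor=sn025. axis columns in first-appearance order: y, roll, x, z; column 3 is x.
Long rows with sensor=sn025, axis=x: max(70.85, 53.16) = 70.85.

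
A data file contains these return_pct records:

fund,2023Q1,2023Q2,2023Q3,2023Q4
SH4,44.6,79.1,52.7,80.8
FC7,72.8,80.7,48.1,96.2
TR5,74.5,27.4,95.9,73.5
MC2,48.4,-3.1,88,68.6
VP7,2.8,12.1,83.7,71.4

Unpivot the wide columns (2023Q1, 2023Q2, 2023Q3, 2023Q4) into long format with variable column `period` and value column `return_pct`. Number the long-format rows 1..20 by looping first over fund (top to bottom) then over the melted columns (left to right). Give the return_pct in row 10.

27.4

20 rows total (5 × 4). Row 10: index ⌊(10-1)/4⌋ = 2 into fund → TR5; (10-1) mod 4 = 1 into the melted columns → 2023Q2.
So row 10 is (TR5, 2023Q2, 27.4); return_pct = 27.4.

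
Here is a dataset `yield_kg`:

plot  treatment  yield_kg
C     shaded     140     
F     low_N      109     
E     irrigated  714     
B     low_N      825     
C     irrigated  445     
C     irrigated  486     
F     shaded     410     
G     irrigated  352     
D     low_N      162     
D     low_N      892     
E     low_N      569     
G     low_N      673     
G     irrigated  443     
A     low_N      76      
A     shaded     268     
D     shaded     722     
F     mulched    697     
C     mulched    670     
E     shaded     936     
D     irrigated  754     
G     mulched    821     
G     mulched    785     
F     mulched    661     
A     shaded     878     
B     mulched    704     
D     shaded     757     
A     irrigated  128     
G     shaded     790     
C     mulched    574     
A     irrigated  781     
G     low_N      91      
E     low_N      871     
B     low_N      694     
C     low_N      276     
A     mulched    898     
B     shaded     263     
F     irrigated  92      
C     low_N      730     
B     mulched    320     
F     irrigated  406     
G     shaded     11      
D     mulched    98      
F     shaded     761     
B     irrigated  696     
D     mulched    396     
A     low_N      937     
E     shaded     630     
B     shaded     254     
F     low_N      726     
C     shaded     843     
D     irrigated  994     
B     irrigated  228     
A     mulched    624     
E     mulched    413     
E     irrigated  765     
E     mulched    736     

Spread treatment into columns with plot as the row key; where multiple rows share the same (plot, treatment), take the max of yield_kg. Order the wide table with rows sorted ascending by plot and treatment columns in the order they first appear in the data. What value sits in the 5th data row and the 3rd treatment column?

765

With rows sorted ascending by plot, row 5 is plot=E. treatment columns in first-appearance order: shaded, low_N, irrigated, mulched; column 3 is irrigated.
Long rows with plot=E, treatment=irrigated: max(714, 765) = 765.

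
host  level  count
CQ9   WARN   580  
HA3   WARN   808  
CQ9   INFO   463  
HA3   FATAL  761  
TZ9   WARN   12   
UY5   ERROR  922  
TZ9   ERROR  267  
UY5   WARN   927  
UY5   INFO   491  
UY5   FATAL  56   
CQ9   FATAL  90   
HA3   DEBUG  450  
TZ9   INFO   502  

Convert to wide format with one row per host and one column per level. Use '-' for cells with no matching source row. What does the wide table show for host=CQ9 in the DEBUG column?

No long-format row has host=CQ9 and level=DEBUG, so the cell is -.

-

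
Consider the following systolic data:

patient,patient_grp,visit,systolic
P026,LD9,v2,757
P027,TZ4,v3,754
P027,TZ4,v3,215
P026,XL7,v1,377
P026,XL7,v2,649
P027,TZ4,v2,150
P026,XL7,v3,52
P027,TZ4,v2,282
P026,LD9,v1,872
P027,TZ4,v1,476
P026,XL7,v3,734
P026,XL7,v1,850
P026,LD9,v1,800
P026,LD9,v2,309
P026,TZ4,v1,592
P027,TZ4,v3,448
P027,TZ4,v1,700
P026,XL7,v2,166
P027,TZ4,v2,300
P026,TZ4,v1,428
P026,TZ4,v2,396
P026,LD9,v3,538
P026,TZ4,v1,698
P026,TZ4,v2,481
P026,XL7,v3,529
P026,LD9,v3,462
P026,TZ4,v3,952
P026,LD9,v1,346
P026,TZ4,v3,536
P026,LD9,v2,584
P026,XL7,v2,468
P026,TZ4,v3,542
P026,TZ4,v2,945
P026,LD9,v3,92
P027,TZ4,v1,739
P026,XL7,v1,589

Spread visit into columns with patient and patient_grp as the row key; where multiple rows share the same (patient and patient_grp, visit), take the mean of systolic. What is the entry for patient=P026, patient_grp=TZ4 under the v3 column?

676.67

Rows with patient=P026, patient_grp=TZ4 and visit=v3: systolic values are 952, 536, 542.
(952 + 536 + 542) / 3 = 676.67.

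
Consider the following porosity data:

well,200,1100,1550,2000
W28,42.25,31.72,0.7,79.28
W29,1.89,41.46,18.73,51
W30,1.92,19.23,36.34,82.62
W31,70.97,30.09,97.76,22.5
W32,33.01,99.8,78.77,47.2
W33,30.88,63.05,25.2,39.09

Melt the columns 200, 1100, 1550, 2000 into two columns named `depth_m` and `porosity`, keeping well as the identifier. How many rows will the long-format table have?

24

6 well values × 4 melted columns = 24 rows.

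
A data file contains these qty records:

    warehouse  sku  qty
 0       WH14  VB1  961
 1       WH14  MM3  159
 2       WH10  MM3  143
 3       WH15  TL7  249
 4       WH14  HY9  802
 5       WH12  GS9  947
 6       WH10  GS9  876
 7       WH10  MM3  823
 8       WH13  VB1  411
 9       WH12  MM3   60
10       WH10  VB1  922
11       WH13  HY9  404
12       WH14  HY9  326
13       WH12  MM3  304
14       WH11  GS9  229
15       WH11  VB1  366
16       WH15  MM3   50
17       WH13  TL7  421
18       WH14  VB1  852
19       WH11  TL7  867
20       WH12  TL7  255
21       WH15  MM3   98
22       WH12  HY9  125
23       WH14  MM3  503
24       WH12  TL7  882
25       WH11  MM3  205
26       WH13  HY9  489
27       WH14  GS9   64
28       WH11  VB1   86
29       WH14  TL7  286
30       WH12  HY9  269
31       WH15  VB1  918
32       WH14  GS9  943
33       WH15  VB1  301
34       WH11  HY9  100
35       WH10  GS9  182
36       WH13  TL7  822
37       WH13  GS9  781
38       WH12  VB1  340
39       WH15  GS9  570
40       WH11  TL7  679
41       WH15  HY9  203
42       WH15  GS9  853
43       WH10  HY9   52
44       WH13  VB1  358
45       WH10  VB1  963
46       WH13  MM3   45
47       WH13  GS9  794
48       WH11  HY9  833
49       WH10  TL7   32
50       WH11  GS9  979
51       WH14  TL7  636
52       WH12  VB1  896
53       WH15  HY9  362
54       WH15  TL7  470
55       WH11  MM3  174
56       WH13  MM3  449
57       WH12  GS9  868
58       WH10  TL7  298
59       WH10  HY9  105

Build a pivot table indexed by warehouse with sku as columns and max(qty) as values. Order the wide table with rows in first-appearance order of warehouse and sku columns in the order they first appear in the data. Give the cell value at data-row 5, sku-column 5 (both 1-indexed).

With rows in first-appearance order of warehouse, row 5 is warehouse=WH13. sku columns in first-appearance order: VB1, MM3, TL7, HY9, GS9; column 5 is GS9.
Long rows with warehouse=WH13, sku=GS9: max(781, 794) = 794.

794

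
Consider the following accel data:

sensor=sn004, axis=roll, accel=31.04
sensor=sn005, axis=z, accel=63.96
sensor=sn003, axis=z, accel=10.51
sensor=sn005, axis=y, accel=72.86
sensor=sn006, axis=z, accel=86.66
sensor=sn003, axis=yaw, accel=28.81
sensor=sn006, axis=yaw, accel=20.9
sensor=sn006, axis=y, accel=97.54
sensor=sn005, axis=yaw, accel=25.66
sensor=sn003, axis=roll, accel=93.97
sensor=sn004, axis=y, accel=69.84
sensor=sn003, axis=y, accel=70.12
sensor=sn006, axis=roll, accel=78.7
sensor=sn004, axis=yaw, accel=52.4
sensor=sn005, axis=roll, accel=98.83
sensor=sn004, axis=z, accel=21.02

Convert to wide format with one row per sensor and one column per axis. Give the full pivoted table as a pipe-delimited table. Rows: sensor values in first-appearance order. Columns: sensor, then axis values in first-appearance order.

Columns: sensor plus the 4 distinct axis values (roll, z, y, yaw).
For example, row sn004 column roll takes accel=31.04 from the long row (sn004, roll).

| sensor | roll | z | y | yaw |
| sn004 | 31.04 | 21.02 | 69.84 | 52.4 |
| sn005 | 98.83 | 63.96 | 72.86 | 25.66 |
| sn003 | 93.97 | 10.51 | 70.12 | 28.81 |
| sn006 | 78.7 | 86.66 | 97.54 | 20.9 |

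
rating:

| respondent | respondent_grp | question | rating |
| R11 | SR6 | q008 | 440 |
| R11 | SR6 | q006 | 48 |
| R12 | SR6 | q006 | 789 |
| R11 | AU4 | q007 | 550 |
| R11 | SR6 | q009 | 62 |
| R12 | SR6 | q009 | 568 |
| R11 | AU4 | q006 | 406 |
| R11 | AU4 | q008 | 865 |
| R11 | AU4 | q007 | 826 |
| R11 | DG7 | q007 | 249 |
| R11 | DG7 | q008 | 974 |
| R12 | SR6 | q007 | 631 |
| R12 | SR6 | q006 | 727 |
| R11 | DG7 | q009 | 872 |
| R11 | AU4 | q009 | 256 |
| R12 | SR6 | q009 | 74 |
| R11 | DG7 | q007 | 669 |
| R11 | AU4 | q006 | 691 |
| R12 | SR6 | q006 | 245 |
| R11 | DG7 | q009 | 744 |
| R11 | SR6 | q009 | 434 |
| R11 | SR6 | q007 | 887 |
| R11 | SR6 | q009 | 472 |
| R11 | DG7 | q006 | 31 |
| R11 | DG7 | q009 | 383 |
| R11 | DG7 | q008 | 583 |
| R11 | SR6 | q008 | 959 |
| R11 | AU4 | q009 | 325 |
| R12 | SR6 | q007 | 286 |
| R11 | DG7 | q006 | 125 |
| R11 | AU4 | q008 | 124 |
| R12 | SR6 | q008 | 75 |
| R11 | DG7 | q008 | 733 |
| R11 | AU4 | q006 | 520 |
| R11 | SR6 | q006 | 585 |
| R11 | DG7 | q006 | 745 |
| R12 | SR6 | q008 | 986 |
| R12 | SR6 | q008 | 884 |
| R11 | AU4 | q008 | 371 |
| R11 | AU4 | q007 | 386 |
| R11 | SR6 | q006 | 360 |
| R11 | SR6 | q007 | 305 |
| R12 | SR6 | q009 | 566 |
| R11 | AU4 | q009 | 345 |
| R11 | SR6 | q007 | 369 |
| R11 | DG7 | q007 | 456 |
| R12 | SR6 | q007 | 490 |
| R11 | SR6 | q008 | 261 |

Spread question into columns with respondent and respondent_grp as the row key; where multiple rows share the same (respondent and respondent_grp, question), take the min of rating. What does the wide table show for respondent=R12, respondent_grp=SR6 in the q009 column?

74

Rows with respondent=R12, respondent_grp=SR6 and question=q009: rating values are 568, 74, 566.
min(568, 74, 566) = 74.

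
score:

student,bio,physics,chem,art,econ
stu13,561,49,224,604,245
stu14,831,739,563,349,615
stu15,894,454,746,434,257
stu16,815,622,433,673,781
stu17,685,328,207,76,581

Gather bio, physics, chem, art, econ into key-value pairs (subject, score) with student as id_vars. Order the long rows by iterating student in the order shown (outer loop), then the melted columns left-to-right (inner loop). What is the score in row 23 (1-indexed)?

207

25 rows total (5 × 5). Row 23: index ⌊(23-1)/5⌋ = 4 into student → stu17; (23-1) mod 5 = 2 into the melted columns → chem.
So row 23 is (stu17, chem, 207); score = 207.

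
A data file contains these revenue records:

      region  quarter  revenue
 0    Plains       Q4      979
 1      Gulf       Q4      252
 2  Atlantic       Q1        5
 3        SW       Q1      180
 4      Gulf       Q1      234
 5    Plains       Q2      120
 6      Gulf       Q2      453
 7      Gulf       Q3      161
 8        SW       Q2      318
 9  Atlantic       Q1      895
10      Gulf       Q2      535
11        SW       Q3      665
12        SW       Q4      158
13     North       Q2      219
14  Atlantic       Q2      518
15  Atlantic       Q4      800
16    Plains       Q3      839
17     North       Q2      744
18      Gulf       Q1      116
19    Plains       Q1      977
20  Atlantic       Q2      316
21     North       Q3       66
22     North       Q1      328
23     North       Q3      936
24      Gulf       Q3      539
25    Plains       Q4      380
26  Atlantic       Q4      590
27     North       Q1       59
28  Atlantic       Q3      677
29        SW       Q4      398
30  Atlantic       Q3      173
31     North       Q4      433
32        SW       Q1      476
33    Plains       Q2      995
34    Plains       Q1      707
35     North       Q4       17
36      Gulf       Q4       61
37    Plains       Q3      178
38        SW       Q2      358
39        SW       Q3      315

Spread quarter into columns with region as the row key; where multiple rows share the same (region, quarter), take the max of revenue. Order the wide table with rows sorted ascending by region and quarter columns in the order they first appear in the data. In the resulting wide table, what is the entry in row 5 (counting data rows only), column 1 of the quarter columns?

With rows sorted ascending by region, row 5 is region=SW. quarter columns in first-appearance order: Q4, Q1, Q2, Q3; column 1 is Q4.
Long rows with region=SW, quarter=Q4: max(158, 398) = 398.

398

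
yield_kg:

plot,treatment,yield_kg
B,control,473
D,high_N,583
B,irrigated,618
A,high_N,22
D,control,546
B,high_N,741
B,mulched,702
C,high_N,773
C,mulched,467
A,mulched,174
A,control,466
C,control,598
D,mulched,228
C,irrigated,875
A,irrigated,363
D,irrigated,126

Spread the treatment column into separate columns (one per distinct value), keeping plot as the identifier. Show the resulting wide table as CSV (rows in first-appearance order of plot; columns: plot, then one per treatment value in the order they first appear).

plot,control,high_N,irrigated,mulched
B,473,741,618,702
D,546,583,126,228
A,466,22,363,174
C,598,773,875,467

Columns: plot plus the 4 distinct treatment values (control, high_N, irrigated, mulched).
For example, row B column control takes yield_kg=473 from the long row (B, control).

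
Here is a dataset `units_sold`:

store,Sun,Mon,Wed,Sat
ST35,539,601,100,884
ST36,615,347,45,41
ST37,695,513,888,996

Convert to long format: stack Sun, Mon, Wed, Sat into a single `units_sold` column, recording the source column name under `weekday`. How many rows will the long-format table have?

12

3 store values × 4 melted columns = 12 rows.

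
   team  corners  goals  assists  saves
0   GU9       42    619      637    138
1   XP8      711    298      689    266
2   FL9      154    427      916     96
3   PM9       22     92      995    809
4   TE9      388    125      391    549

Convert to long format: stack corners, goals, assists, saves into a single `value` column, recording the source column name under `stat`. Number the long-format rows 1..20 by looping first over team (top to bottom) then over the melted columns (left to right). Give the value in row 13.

20 rows total (5 × 4). Row 13: index ⌊(13-1)/4⌋ = 3 into team → PM9; (13-1) mod 4 = 0 into the melted columns → corners.
So row 13 is (PM9, corners, 22); value = 22.

22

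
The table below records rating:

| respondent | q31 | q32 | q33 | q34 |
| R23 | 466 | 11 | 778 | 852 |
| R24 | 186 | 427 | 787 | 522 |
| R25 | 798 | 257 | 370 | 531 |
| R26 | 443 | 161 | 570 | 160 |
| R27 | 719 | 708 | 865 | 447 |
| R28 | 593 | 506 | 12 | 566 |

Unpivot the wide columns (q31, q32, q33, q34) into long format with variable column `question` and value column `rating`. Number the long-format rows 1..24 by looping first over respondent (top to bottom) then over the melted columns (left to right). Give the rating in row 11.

370

24 rows total (6 × 4). Row 11: index ⌊(11-1)/4⌋ = 2 into respondent → R25; (11-1) mod 4 = 2 into the melted columns → q33.
So row 11 is (R25, q33, 370); rating = 370.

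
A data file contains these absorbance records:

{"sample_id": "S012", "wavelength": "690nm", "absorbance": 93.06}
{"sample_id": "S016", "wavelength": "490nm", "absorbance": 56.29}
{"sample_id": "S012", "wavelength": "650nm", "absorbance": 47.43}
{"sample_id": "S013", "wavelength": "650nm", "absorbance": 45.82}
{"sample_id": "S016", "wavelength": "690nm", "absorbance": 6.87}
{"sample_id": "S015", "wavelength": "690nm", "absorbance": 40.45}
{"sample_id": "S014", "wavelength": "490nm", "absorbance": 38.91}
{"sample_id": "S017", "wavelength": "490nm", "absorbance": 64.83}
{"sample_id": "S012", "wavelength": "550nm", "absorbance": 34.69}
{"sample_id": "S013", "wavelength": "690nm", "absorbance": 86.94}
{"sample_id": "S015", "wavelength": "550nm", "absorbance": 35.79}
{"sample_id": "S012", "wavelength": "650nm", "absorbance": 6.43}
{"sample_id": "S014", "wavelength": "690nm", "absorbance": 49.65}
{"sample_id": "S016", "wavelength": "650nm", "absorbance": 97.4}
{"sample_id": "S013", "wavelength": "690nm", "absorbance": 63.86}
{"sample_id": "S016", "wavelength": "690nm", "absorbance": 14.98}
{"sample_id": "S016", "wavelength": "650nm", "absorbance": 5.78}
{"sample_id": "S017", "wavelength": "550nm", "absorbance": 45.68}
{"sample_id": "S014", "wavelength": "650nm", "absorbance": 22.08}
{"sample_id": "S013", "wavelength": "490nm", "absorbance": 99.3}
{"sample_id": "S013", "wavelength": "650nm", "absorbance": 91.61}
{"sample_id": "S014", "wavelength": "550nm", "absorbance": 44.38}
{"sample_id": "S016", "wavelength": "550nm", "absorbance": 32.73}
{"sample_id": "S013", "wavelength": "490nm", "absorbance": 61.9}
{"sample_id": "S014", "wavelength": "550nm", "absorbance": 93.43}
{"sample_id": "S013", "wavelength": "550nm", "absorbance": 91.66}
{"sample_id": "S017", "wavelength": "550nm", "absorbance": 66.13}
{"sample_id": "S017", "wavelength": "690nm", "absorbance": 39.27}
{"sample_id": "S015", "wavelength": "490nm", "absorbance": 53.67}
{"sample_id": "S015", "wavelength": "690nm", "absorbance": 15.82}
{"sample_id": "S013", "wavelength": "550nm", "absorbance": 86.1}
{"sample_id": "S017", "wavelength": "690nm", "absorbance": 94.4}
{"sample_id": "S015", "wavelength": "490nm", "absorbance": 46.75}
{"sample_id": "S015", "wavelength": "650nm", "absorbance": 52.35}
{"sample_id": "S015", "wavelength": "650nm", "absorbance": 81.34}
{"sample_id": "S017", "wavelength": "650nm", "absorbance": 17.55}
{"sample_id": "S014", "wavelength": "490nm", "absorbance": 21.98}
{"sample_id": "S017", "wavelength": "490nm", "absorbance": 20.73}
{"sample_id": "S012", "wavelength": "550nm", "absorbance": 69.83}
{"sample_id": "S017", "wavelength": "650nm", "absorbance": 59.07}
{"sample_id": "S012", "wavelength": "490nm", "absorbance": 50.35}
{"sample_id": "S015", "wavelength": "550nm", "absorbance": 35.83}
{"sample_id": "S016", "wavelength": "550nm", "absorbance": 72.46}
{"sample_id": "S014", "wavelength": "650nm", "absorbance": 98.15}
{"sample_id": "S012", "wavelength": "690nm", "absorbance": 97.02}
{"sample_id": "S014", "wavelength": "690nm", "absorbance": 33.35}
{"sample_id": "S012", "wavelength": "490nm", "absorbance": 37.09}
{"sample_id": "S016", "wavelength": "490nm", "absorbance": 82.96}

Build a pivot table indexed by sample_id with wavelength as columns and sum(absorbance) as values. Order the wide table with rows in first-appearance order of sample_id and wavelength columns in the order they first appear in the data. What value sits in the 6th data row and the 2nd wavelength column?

With rows in first-appearance order of sample_id, row 6 is sample_id=S017. wavelength columns in first-appearance order: 690nm, 490nm, 650nm, 550nm; column 2 is 490nm.
Long rows with sample_id=S017, wavelength=490nm: 64.83 + 20.73 = 85.56.

85.56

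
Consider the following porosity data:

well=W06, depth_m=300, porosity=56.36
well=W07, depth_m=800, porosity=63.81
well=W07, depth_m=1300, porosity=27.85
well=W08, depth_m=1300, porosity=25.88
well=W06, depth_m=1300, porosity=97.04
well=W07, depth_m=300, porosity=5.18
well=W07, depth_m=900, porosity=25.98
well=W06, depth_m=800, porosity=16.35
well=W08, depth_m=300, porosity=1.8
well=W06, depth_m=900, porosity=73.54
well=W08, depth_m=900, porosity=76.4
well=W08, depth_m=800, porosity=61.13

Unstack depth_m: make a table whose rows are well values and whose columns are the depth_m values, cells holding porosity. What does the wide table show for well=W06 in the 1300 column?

Wide layout: rows indexed by well, columns are the 4 distinct depth_m values (300, 800, 1300, 900).
Cell (well=W06, depth_m=1300) draws from the long row where well=W06 and depth_m=1300, which has porosity=97.04.

97.04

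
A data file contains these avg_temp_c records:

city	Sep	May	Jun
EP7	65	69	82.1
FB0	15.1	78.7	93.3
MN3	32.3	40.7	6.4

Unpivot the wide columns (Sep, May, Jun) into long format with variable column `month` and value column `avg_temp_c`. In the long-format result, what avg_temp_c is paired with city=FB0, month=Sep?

15.1

Unpivoting turns each (city, wide-column) pair into one long row.
The wide cell at row FB0, column Sep holds 15.1, so the long row (FB0, Sep) has avg_temp_c=15.1.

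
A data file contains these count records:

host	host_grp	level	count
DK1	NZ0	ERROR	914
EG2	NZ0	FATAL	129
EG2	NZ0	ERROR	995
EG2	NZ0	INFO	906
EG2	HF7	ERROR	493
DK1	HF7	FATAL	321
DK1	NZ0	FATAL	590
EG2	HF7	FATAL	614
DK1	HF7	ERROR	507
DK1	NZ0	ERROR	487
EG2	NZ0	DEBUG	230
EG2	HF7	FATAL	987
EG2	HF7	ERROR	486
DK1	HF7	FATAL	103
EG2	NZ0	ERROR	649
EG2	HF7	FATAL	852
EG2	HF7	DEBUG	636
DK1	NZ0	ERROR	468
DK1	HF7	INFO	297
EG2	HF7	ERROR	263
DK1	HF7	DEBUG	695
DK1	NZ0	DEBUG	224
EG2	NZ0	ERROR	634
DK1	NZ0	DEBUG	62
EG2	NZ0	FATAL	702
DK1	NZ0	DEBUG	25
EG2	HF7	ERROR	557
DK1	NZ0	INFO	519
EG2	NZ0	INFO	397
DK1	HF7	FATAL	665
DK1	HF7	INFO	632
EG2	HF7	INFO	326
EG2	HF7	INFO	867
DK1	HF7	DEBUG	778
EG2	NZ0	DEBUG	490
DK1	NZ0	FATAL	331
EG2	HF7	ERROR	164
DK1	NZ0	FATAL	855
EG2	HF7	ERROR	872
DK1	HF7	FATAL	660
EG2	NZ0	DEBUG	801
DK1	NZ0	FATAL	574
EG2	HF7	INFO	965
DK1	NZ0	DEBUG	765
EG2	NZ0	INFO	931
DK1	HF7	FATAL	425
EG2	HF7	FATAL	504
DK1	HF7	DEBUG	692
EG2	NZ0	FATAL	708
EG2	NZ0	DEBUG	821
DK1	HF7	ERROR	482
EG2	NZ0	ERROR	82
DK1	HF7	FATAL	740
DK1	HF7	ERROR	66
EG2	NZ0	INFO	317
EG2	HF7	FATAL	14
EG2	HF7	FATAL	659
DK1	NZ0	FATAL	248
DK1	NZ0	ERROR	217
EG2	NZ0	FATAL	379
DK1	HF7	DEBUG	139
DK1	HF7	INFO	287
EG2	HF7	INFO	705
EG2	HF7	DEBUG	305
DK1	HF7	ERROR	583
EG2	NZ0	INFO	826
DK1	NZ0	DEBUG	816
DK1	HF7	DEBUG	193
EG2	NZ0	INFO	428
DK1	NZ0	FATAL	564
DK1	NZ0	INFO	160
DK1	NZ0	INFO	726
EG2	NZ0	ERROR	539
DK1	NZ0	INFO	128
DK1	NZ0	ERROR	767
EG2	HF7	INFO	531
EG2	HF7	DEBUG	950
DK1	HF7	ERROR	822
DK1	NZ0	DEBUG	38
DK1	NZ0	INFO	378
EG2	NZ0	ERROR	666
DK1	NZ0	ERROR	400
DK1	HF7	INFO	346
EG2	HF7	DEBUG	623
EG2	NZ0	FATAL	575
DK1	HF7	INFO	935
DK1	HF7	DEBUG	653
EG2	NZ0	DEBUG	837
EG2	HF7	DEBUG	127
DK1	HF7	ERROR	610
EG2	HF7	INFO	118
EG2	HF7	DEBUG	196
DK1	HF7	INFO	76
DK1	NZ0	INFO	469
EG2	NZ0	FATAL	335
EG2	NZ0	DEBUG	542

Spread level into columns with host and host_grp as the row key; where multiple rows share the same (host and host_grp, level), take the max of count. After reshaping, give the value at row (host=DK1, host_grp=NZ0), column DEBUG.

816

Rows with host=DK1, host_grp=NZ0 and level=DEBUG: count values are 224, 62, 25, 765, 816, 38.
max(224, 62, 25, 765, 816, 38) = 816.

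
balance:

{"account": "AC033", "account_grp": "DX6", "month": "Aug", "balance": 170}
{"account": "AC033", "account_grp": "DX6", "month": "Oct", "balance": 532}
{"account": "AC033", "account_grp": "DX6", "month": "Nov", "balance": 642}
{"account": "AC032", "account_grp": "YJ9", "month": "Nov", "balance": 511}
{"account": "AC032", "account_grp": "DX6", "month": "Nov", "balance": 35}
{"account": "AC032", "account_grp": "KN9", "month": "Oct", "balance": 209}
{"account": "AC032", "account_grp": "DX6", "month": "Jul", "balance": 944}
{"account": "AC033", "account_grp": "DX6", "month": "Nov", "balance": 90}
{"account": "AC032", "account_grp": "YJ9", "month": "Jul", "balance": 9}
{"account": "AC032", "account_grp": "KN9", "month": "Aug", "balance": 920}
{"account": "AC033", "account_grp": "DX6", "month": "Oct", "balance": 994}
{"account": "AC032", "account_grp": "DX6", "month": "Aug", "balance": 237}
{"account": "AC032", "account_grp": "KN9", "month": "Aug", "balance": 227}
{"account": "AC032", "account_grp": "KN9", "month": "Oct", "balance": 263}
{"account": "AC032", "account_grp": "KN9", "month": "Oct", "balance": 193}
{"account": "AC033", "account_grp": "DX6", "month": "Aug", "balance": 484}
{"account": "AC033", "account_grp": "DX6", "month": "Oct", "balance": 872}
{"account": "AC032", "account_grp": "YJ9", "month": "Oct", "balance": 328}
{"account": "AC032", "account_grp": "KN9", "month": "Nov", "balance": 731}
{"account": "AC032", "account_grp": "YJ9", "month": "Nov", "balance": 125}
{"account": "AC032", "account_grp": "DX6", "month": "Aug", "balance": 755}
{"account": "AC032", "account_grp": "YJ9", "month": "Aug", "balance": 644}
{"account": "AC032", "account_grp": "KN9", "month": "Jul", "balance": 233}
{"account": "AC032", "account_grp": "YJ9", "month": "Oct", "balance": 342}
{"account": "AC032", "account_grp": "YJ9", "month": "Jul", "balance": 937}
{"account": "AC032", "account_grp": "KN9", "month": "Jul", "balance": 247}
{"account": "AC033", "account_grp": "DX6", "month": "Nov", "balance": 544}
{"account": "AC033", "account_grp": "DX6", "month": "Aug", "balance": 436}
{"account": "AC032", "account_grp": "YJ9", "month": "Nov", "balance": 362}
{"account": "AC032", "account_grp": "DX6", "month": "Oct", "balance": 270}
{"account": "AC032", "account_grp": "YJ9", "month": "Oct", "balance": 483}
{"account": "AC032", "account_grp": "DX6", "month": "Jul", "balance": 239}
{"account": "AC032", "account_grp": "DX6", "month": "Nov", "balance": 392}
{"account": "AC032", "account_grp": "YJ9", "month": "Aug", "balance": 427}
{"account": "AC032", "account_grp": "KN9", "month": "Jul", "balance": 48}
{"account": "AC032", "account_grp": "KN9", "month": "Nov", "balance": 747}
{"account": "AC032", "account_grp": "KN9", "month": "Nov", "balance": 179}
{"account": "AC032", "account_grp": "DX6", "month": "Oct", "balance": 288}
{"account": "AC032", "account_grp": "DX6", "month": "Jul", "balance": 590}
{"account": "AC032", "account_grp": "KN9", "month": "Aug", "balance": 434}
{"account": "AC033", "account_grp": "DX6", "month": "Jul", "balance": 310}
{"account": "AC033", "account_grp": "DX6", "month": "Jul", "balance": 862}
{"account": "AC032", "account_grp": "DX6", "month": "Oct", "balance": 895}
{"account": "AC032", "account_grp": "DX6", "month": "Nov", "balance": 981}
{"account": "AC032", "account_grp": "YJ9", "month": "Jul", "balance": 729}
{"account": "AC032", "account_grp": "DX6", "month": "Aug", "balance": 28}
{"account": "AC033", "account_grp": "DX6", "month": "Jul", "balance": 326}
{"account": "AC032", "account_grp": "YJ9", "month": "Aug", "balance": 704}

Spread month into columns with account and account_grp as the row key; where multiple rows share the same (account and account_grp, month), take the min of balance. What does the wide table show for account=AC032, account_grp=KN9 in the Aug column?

Rows with account=AC032, account_grp=KN9 and month=Aug: balance values are 920, 227, 434.
min(920, 227, 434) = 227.

227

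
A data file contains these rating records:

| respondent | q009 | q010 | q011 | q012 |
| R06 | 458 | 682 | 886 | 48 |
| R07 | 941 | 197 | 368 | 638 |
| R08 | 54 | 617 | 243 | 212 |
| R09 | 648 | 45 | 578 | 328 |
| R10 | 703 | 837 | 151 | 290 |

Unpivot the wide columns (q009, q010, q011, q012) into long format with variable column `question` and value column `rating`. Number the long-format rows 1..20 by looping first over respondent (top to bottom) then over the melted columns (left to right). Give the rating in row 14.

45

20 rows total (5 × 4). Row 14: index ⌊(14-1)/4⌋ = 3 into respondent → R09; (14-1) mod 4 = 1 into the melted columns → q010.
So row 14 is (R09, q010, 45); rating = 45.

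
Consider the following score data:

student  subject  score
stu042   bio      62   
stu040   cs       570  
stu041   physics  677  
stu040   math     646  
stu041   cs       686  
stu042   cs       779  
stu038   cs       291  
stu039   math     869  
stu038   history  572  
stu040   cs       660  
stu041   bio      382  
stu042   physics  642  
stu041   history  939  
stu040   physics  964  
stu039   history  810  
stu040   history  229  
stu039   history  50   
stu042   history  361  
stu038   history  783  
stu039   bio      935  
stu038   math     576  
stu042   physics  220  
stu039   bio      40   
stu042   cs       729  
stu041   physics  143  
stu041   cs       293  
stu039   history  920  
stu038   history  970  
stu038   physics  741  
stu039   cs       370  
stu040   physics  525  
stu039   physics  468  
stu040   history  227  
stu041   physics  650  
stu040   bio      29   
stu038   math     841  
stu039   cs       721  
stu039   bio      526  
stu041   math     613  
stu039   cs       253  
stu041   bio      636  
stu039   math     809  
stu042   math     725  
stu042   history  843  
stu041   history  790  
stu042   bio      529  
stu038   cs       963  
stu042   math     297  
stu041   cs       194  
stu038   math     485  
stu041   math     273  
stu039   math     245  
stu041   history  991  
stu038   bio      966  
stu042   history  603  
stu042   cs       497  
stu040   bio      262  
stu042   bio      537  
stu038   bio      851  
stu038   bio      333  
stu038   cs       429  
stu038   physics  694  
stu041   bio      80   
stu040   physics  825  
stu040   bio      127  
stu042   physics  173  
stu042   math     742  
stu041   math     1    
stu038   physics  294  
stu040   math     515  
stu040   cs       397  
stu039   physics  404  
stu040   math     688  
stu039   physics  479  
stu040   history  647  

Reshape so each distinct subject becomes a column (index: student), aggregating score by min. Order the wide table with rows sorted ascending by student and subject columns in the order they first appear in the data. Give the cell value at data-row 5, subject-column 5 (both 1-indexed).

361

With rows sorted ascending by student, row 5 is student=stu042. subject columns in first-appearance order: bio, cs, physics, math, history; column 5 is history.
Long rows with student=stu042, subject=history: min(361, 843, 603) = 361.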